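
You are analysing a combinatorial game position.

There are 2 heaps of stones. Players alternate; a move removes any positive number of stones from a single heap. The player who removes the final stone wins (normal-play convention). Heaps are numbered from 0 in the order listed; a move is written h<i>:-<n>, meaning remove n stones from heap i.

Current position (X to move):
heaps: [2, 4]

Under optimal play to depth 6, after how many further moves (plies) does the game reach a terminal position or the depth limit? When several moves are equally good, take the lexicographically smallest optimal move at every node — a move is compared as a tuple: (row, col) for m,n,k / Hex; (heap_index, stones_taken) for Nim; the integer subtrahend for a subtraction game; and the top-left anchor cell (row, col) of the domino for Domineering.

PV length from [(2,4)]: 5 plies

[(2,4)] X move#1: h0:-1:-1/(1,4), h0:-2:-1/(0,4), h1:-1:-1/(2,3), h1:-2:+1/(2,2)*, h1:-3:-1/(2,1), h1:-4:-1/(2,0)
[(2,2)] O move#2: h0:-1:-1/(1,2)*, h0:-2:-1/(0,2), h1:-1:-1/(2,1), h1:-2:-1/(2,0)
[(1,2)] X move#3: h0:-1:-1/(0,2), h1:-1:+1/(1,1)*, h1:-2:-1/(1,0)
[(1,1)] O move#4: h0:-1:-1/(0,1)*, h1:-1:-1/(1,0)
[(0,1)] X move#5: h1:-1:+1/(0,0)*
[(0,0)] end (terminal -1, O#6); searched (2,4) to 6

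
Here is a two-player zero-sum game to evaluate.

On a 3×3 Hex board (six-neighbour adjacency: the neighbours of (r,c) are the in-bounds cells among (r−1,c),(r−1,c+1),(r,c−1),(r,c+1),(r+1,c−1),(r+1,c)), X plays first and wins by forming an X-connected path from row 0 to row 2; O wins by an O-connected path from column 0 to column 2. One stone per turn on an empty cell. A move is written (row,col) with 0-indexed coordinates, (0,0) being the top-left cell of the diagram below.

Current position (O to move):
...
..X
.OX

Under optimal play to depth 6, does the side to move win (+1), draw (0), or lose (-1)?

value(.../..X/.OX, O) = -1

p1 O@[.../..X/.OX]: (0,0)[O../..X/.OX]-1* (0,1)[.O./..X/.OX]-1 (0,2)[..O/..X/.OX]-1 (1,0)[.../O.X/.OX]-1 (1,1)[.../.OX/.OX]-1 (2,0)[.../..X/OOX]-1
p2 X@[O../..X/.OX]: (0,1)[OX./..X/.OX]+1* (0,2)[O.X/..X/.OX]+1 (1,0)[O../X.X/.OX]+1 (1,1)[O../.XX/.OX]+1 (2,0)[O../..X/XOX]+1
p3 O@[OX./..X/.OX]: (0,2)[OXO/..X/.OX]-1* (1,0)[OX./O.X/.OX]-1 (1,1)[OX./.OX/.OX]-1 (2,0)[OX./..X/OOX]-1
p4 X@[OXO/..X/.OX]: (1,0)[OXO/X.X/.OX]+1* (1,1)[OXO/.XX/.OX]+1 (2,0)[OXO/..X/XOX]+1
p5 O@[OXO/X.X/.OX]: (1,1)[OXO/XOX/.OX]-1* (2,0)[OXO/X.X/OOX]-1
p6 X@[OXO/XOX/.OX]: (2,0)[OXO/XOX/XOX]+1*
p7 O@[OXO/XOX/XOX] terminal -1; root [.../..X/.OX] d6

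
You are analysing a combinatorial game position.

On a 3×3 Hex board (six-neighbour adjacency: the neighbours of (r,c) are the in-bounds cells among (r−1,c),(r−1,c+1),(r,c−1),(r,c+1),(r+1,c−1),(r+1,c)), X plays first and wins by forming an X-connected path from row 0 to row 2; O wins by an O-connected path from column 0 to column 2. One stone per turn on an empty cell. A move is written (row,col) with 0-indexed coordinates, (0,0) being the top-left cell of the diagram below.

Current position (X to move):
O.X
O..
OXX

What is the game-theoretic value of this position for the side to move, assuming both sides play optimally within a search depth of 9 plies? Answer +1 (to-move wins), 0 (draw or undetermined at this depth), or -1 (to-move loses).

[O.X/O../OXX] X move#1: (0,1):+1/OXX/O../OXX*, (1,1):+1/O.X/OX./OXX, (1,2):+1/O.X/O.X/OXX
[OXX/O../OXX] O move#2: (1,1):-1/OXX/OO./OXX*, (1,2):-1/OXX/O.O/OXX
[OXX/OO./OXX] X move#3: (1,2):+1/OXX/OOX/OXX*
[OXX/OOX/OXX] end (terminal -1, O#4); searched O.X/O../OXX to 9

value(O.X/O../OXX, X) = +1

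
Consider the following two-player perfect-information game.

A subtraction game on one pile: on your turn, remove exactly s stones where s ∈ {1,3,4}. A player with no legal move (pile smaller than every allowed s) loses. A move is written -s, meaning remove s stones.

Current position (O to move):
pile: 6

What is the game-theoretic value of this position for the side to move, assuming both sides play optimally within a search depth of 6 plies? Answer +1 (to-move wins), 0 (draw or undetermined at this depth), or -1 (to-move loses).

ply 1, O at 6 | -1=-1→5; -3=-1→3; -4=+1→2*
ply 2, X at 2 | -1=-1→1*
ply 3, O at 1 | -1=+1→0*
ply 4: 0 is terminal -1 (X); from 6 depth 6

value(6, O) = +1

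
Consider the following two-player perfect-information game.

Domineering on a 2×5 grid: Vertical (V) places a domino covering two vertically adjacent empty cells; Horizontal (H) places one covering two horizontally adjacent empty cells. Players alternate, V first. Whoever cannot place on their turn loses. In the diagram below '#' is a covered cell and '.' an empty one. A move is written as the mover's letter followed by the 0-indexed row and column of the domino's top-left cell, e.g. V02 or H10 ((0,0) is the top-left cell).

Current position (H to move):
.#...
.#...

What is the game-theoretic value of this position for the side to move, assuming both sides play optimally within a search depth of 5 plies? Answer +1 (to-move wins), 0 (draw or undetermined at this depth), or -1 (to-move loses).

p1 H@[.#.../.#...]: H02[.###./.#...]-1* H03[.#.##/.#...]-1 H12[.#.../.###.]-1 H13[.#.../.#.##]-1
p2 V@[.###./.#...]: V00[####./##...]-1 V04[.####/.#..#]+1*
p3 H@[.####/.#..#]: H12[.####/.####]-1*
p4 V@[.####/.####]: V00[#####/#####]+1*
p5 H@[#####/#####] terminal -1; root [.#.../.#...] d5

value(.#.../.#..., H) = -1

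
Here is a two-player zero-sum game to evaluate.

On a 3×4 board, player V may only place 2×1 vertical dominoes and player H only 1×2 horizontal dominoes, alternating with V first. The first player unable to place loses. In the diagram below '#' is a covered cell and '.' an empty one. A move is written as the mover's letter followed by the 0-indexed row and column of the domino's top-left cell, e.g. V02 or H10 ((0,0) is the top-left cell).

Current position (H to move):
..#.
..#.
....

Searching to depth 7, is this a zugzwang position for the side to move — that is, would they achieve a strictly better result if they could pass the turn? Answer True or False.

ply 1, H at ..#./..#./.... | H00=-1→###./..#./....; H10=+1→..#./###./....*; H20=-1→..#./..#./##..; H21=-1→..#./..#./.##.; H22=-1→..#./..#./..##
ply 2, V at ..#./###./.... | V03=-1→..##/####/....*; V13=-1→..#./####/...#
ply 3, H at ..##/####/.... | H00=+1→####/####/....*; H20=+1→..##/####/##..; H21=+1→..##/####/.##.; H22=+1→..##/####/..##
ply 4: ####/####/.... is terminal -1 (V); from ..#./..#./.... depth 7
pass branch (V moves first from the same position):
  | ply 1, V at ..#./..#./.... | V00=+1→#.#./#.#./....*; V01=+1→.##./.##./....; V03=-1→..##/..##/....; V10=+1→..#./#.#./#...; V11=+1→..#./.##./.#..; V13=-1→..#./..##/...#
  | ply 2, H at #.#./#.#./.... | H20=-1→#.#./#.#./##..*; H21=-1→#.#./#.#./.##.; H22=-1→#.#./#.#./..##
  | ply 3, V at #.#./#.#./##.. | V01=+1→###./###./##..*; V03=+1→#.##/#.##/##..; V13=+1→#.#./#.##/##.#
  | ply 4, H at ###./###./##.. | H22=-1→###./###./####*
  | ply 5, V at ###./###./#### | V03=+1→####/####/####*
  | ply 6: ####/####/#### is terminal -1 (H); from ..#./..#./.... depth 7
H moving scores +1; H passing scores -1

zugzwang(..#./..#./...., H) = False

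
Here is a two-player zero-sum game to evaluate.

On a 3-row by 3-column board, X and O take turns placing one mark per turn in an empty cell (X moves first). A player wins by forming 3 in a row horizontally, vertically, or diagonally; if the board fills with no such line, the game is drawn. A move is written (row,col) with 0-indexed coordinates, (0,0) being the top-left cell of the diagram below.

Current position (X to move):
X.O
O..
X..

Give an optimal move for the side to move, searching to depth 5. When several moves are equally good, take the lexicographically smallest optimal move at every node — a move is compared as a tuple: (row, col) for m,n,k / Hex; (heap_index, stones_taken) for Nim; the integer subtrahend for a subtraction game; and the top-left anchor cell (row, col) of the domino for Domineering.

ply 1, X at X.O/O../X.. | (0,1)=-1→XXO/O../X..; (1,1)=+0→X.O/OX./X..; (1,2)=+0→X.O/O.X/X..; (2,1)=+0→X.O/O../XX.; (2,2)=+1→X.O/O../X.X*
ply 2, O at X.O/O../X.X | (0,1)=-1→XOO/O../X.X*; (1,1)=-1→X.O/OO./X.X; (1,2)=-1→X.O/O.O/X.X; (2,1)=-1→X.O/O../XOX
ply 3, X at XOO/O../X.X | (1,1)=+1→XOO/OX./X.X*; (1,2)=+1→XOO/O.X/X.X; (2,1)=+1→XOO/O../XXX
ply 4: XOO/OX./X.X is terminal -1 (O); from X.O/O../X.. depth 5

X's best at [X.O/O../X..]: (2,2)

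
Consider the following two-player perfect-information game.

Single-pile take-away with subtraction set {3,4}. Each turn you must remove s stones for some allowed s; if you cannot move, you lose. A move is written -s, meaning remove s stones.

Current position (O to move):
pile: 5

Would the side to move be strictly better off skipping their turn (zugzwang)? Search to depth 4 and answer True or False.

p1 O@[5]: -3[2]+1* -4[1]+1
p2 X@[2] terminal -1; root [5] d4
pass branch (X moves first from the same position):
  | p1 X@[5]: -3[2]+1* -4[1]+1
  | p2 O@[2] terminal -1; root [5] d4
O moving scores +1; O passing scores -1

zugzwang(5, O) = False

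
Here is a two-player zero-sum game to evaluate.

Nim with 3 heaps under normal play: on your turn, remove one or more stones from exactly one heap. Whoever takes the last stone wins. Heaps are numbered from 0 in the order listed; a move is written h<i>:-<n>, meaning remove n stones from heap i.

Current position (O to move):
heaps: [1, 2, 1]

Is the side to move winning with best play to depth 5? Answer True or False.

p1 O@[(1,2,1)]: h0:-1[(0,2,1)]-1 h1:-1[(1,1,1)]-1 h1:-2[(1,0,1)]+1* h2:-1[(1,2,0)]-1
p2 X@[(1,0,1)]: h0:-1[(0,0,1)]-1* h2:-1[(1,0,0)]-1
p3 O@[(0,0,1)]: h2:-1[(0,0,0)]+1*
p4 X@[(0,0,0)] terminal -1; root [(1,2,1)] d5

O winning at [(1,2,1)]: True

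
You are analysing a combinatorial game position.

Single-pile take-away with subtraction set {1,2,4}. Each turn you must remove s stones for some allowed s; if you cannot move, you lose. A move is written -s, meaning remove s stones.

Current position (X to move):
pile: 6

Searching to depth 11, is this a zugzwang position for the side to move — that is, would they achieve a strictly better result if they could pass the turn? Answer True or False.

ply 1, X at 6 | -1=-1→5*; -2=-1→4; -4=-1→2
ply 2, O at 5 | -1=-1→4; -2=+1→3*; -4=-1→1
ply 3, X at 3 | -1=-1→2*; -2=-1→1
ply 4, O at 2 | -1=-1→1; -2=+1→0*
ply 5: 0 is terminal -1 (X); from 6 depth 11
suppose X passes — search the same position with O to move:
pass> ply 1, O at 6 | -1=-1→5*; -2=-1→4; -4=-1→2
pass> ply 2, X at 5 | -1=-1→4; -2=+1→3*; -4=-1→1
pass> ply 3, O at 3 | -1=-1→2*; -2=-1→1
pass> ply 4, X at 2 | -1=-1→1; -2=+1→0*
pass> ply 5: 0 is terminal -1 (O); from 6 depth 11
for X: play -1, pass +1

zugzwang(6, X) = True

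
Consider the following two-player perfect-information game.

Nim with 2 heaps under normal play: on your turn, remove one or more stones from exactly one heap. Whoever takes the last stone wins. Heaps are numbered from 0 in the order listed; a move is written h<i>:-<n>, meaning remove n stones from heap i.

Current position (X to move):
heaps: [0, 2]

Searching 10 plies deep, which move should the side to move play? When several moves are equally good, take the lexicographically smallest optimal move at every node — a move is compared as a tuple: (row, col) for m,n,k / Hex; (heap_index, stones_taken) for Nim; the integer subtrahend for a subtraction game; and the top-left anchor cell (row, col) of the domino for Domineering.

X's best at [(0,2)]: h1:-2

[(0,2)] X move#1: h1:-1:-1/(0,1), h1:-2:+1/(0,0)*
[(0,0)] end (terminal -1, O#2); searched (0,2) to 10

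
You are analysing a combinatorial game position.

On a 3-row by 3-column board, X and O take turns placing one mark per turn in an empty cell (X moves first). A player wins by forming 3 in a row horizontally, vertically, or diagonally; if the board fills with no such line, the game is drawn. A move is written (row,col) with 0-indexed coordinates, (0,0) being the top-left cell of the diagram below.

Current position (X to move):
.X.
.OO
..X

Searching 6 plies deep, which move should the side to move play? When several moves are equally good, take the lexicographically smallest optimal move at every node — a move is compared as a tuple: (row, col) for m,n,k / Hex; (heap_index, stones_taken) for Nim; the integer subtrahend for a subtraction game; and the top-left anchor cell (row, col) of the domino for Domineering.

ply 1, X at .X./.OO/..X | (0,0)=-1→XX./.OO/..X; (0,2)=-1→.XX/.OO/..X; (1,0)=+0→.X./XOO/..X*; (2,0)=-1→.X./.OO/X.X; (2,1)=-1→.X./.OO/.XX
ply 2, O at .X./XOO/..X | (0,0)=+0→OX./XOO/..X*; (0,2)=-1→.XO/XOO/..X; (2,0)=+0→.X./XOO/O.X; (2,1)=-1→.X./XOO/.OX
ply 3, X at OX./XOO/..X | (0,2)=+0→OXX/XOO/..X*; (2,0)=+0→OX./XOO/X.X; (2,1)=+0→OX./XOO/.XX
ply 4, O at OXX/XOO/..X | (2,0)=+0→OXX/XOO/O.X*; (2,1)=+0→OXX/XOO/.OX
ply 5, X at OXX/XOO/O.X | (2,1)=+0→OXX/XOO/OXX*
ply 6: OXX/XOO/OXX is terminal +0 (O); from .X./.OO/..X depth 6

X's best at [.X./.OO/..X]: (1,0)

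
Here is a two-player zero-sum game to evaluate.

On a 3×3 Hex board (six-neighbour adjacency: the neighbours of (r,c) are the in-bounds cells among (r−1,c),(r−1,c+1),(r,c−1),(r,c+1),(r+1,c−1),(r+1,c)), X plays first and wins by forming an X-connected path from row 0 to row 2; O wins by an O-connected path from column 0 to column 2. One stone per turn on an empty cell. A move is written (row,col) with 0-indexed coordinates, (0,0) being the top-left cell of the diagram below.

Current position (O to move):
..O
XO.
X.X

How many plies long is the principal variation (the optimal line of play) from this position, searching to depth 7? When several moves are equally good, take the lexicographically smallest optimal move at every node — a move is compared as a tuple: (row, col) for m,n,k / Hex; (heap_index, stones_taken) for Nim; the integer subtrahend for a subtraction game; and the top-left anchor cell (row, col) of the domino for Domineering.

ply 1, O at ..O/XO./X.X | (0,0)=-1→O.O/XO./X.X*; (0,1)=-1→.OO/XO./X.X; (1,2)=-1→..O/XOO/X.X; (2,1)=-1→..O/XO./XOX
ply 2, X at O.O/XO./X.X | (0,1)=+1→OXO/XO./X.X*; (1,2)=-1→O.O/XOX/X.X; (2,1)=-1→O.O/XO./XXX
ply 3: OXO/XO./X.X is terminal -1 (O); from ..O/XO./X.X depth 7

PV length from [..O/XO./X.X]: 2 plies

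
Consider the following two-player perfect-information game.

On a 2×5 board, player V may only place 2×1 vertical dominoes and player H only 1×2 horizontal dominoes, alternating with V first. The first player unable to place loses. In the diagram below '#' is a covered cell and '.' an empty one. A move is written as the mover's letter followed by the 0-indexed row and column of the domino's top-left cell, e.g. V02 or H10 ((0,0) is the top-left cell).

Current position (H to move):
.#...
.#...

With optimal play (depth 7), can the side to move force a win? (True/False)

ply 1, H at .#.../.#... | H02=-1→.###./.#...*; H03=-1→.#.##/.#...; H12=-1→.#.../.###.; H13=-1→.#.../.#.##
ply 2, V at .###./.#... | V00=-1→####./##...; V04=+1→.####/.#..#*
ply 3, H at .####/.#..# | H12=-1→.####/.####*
ply 4, V at .####/.#### | V00=+1→#####/#####*
ply 5: #####/##### is terminal -1 (H); from .#.../.#... depth 7

H winning at [.#.../.#...]: False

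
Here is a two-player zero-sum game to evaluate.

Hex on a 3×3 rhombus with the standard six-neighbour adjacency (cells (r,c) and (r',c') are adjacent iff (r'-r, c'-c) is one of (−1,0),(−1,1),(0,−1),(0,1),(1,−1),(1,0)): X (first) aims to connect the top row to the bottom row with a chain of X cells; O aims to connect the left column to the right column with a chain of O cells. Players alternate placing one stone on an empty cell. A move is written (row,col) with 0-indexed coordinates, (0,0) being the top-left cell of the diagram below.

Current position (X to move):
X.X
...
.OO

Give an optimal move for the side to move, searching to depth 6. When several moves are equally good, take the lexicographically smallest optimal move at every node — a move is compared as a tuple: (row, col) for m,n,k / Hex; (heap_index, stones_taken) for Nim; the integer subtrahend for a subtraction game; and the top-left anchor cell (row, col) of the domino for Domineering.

X's best at [X.X/.../.OO]: (2,0)

[X.X/.../.OO] X move#1: (0,1):-1/XXX/.../.OO, (1,0):-1/X.X/X../.OO, (1,1):-1/X.X/.X./.OO, (1,2):-1/X.X/..X/.OO, (2,0):+1/X.X/.../XOO*
[X.X/.../XOO] O move#2: (0,1):-1/XOX/.../XOO*, (1,0):-1/X.X/O../XOO, (1,1):-1/X.X/.O./XOO, (1,2):-1/X.X/..O/XOO
[XOX/.../XOO] X move#3: (1,0):+1/XOX/X../XOO*, (1,1):+1/XOX/.X./XOO, (1,2):+1/XOX/..X/XOO
[XOX/X../XOO] end (terminal -1, O#4); searched X.X/.../.OO to 6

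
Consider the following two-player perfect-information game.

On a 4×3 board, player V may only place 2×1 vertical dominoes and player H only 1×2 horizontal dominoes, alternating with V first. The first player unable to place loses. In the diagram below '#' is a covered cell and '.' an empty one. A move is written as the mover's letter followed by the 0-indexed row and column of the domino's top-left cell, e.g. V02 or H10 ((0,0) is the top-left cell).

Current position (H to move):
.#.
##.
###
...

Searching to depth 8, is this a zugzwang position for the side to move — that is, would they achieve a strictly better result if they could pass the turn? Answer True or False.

zugzwang(.#./##./###/..., H) = True

p1 H@[.#./##./###/...]: H30[.#./##./###/##.]-1* H31[.#./##./###/.##]-1
p2 V@[.#./##./###/##.]: V02[.##/###/###/##.]+1*
p3 H@[.##/###/###/##.] terminal -1; root [.#./##./###/...] d8
suppose H passes — search the same position with V to move:
pass> p1 V@[.#./##./###/...]: V02[.##/###/###/...]-1*
pass> p2 H@[.##/###/###/...]: H30[.##/###/###/##.]+1* H31[.##/###/###/.##]+1
pass> p3 V@[.##/###/###/##.] terminal -1; root [.#./##./###/...] d8
for H: play -1, pass +1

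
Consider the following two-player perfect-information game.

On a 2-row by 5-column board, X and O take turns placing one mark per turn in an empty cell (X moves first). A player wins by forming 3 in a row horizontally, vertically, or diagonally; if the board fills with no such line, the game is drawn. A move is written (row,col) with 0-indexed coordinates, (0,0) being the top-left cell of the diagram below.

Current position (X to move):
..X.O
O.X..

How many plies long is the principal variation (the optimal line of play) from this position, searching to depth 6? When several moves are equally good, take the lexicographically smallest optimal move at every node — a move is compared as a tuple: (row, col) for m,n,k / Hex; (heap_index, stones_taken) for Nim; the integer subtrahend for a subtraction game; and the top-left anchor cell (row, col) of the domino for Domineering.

PV length from [..X.O/O.X..]: 5 plies

p1 X@[..X.O/O.X..]: (0,0)[X.X.O/O.X..]+1* (0,1)[.XX.O/O.X..]+1 (0,3)[..XXO/O.X..]+1 (1,1)[..X.O/OXX..]+1 (1,3)[..X.O/O.XX.]+1 (1,4)[..X.O/O.X.X]+1
p2 O@[X.X.O/O.X..]: (0,1)[XOX.O/O.X..]-1* (0,3)[X.XOO/O.X..]-1 (1,1)[X.X.O/OOX..]-1 (1,3)[X.X.O/O.XO.]-1 (1,4)[X.X.O/O.X.O]-1
p3 X@[XOX.O/O.X..]: (0,3)[XOXXO/O.X..]+0 (1,1)[XOX.O/OXX..]+0 (1,3)[XOX.O/O.XX.]+1* (1,4)[XOX.O/O.X.X]+0
p4 O@[XOX.O/O.XX.]: (0,3)[XOXOO/O.XX.]-1* (1,1)[XOX.O/OOXX.]-1 (1,4)[XOX.O/O.XXO]-1
p5 X@[XOXOO/O.XX.]: (1,1)[XOXOO/OXXX.]+1* (1,4)[XOXOO/O.XXX]+1
p6 O@[XOXOO/OXXX.] terminal -1; root [..X.O/O.X..] d6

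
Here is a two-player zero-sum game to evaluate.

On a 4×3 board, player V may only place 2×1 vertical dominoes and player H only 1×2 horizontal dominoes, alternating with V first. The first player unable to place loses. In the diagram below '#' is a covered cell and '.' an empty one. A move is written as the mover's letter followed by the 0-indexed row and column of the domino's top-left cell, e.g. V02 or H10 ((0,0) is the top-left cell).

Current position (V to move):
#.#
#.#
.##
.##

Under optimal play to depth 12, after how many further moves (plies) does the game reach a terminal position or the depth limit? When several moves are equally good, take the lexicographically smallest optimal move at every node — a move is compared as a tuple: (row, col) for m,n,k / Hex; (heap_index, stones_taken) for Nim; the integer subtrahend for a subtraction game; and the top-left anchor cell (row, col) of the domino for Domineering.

PV length from [#.#/#.#/.##/.##]: 1 ply

ply 1, V at #.#/#.#/.##/.## | V01=+1→###/###/.##/.##*; V20=+1→#.#/#.#/###/###
ply 2: ###/###/.##/.## is terminal -1 (H); from #.#/#.#/.##/.## depth 12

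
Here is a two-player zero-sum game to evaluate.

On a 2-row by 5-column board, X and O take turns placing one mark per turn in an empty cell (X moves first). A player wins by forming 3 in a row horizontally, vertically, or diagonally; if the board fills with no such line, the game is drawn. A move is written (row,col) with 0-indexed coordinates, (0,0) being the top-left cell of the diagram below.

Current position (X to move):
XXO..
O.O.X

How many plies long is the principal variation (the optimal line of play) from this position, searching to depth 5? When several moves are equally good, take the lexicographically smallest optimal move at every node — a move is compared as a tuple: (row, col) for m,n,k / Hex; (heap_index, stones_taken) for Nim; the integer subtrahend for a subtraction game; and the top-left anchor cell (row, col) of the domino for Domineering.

PV length from [XXO../O.O.X]: 4 plies

ply 1, X at XXO../O.O.X | (0,3)=-1→XXOX./O.O.X; (0,4)=-1→XXO.X/O.O.X; (1,1)=+0→XXO../OXO.X*; (1,3)=-1→XXO../O.OXX
ply 2, O at XXO../OXO.X | (0,3)=+0→XXOO./OXO.X*; (0,4)=+0→XXO.O/OXO.X; (1,3)=+0→XXO../OXOOX
ply 3, X at XXOO./OXO.X | (0,4)=+0→XXOOX/OXO.X*; (1,3)=-1→XXOO./OXOXX
ply 4, O at XXOOX/OXO.X | (1,3)=+0→XXOOX/OXOOX*
ply 5: XXOOX/OXOOX is terminal +0 (X); from XXO../O.O.X depth 5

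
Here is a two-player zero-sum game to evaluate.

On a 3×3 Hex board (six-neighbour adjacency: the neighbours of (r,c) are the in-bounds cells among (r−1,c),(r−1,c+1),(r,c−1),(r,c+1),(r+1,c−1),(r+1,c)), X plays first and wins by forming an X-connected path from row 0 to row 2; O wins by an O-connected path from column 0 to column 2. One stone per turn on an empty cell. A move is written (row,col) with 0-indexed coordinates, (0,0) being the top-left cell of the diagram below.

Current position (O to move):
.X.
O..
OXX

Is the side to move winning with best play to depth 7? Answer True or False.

O winning at [.X./O../OXX]: True

p1 O@[.X./O../OXX]: (0,0)[OX./O../OXX]-1 (0,2)[.XO/O../OXX]-1 (1,1)[.X./OO./OXX]+1* (1,2)[.X./O.O/OXX]-1
p2 X@[.X./OO./OXX]: (0,0)[XX./OO./OXX]-1* (0,2)[.XX/OO./OXX]-1 (1,2)[.X./OOX/OXX]-1
p3 O@[XX./OO./OXX]: (0,2)[XXO/OO./OXX]+1* (1,2)[XX./OOO/OXX]+1
p4 X@[XXO/OO./OXX] terminal -1; root [.X./O../OXX] d7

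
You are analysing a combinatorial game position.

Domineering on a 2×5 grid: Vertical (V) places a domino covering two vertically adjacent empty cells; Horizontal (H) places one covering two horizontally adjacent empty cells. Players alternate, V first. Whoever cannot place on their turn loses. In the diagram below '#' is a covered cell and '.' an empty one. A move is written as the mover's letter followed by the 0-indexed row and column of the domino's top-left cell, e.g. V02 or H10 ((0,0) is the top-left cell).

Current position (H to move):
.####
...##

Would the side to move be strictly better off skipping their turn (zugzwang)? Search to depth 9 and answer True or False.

p1 H@[.####/...##]: H10[.####/##.##]+1* H11[.####/.####]-1
p2 V@[.####/##.##] terminal -1; root [.####/...##] d9
if H skipped the turn, V would face:
~ p1 V@[.####/...##]: V00[#####/#..##]-1*
~ p2 H@[#####/#..##]: H11[#####/#####]+1*
~ p3 V@[#####/#####] terminal -1; root [.####/...##] d9
compare (H): move=+1 vs pass=+1

zugzwang(.####/...##, H) = False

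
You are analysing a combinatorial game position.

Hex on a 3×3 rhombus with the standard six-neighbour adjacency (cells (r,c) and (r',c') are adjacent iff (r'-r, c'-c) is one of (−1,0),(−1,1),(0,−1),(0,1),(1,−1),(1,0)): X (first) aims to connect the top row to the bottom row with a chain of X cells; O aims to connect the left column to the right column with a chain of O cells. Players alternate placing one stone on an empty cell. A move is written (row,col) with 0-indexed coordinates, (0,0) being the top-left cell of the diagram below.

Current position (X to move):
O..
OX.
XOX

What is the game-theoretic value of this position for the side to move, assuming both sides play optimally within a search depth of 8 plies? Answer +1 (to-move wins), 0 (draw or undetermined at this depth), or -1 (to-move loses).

value(O../OX./XOX, X) = +1

[O../OX./XOX] X move#1: (0,1):+1/OX./OX./XOX*, (0,2):+1/O.X/OX./XOX, (1,2):+1/O../OXX/XOX
[OX./OX./XOX] end (terminal -1, O#2); searched O../OX./XOX to 8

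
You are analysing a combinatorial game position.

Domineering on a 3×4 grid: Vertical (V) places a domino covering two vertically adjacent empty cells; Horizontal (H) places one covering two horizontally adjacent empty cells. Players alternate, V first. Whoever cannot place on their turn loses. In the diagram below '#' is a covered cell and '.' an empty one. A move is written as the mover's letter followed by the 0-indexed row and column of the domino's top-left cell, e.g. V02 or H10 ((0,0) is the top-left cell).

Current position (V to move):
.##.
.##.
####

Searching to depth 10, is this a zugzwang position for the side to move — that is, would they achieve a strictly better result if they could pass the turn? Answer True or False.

zugzwang(.##./.##./####, V) = False

p1 V@[.##./.##./####]: V00[###./###./####]+1* V03[.###/.###/####]+1
p2 H@[###./###./####] terminal -1; root [.##./.##./####] d10
if V skipped the turn, H would face:
~ p1 H@[.##./.##./####] terminal -1; root [.##./.##./####] d10
compare (V): move=+1 vs pass=+1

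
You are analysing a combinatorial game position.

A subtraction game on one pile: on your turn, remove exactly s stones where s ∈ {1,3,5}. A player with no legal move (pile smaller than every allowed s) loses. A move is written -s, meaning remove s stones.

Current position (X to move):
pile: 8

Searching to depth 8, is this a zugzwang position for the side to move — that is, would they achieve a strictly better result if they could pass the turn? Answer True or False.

zugzwang(8, X) = True

[8] X move#1: -1:-1/7*, -3:-1/5, -5:-1/3
[7] O move#2: -1:+1/6*, -3:+1/4, -5:+1/2
[6] X move#3: -1:-1/5*, -3:-1/3, -5:-1/1
[5] O move#4: -1:+1/4*, -3:+1/2, -5:+1/0
[4] X move#5: -1:-1/3*, -3:-1/1
[3] O move#6: -1:+1/2*, -3:+1/0
[2] X move#7: -1:-1/1*
[1] O move#8: -1:+1/0*
[0] end (terminal -1, X#9); searched 8 to 8
pass branch (O moves first from the same position):
  | [8] O move#1: -1:-1/7*, -3:-1/5, -5:-1/3
  | [7] X move#2: -1:+1/6*, -3:+1/4, -5:+1/2
  | [6] O move#3: -1:-1/5*, -3:-1/3, -5:-1/1
  | [5] X move#4: -1:+1/4*, -3:+1/2, -5:+1/0
  | [4] O move#5: -1:-1/3*, -3:-1/1
  | [3] X move#6: -1:+1/2*, -3:+1/0
  | [2] O move#7: -1:-1/1*
  | [1] X move#8: -1:+1/0*
  | [0] end (terminal -1, O#9); searched 8 to 8
X moving scores -1; X passing scores +1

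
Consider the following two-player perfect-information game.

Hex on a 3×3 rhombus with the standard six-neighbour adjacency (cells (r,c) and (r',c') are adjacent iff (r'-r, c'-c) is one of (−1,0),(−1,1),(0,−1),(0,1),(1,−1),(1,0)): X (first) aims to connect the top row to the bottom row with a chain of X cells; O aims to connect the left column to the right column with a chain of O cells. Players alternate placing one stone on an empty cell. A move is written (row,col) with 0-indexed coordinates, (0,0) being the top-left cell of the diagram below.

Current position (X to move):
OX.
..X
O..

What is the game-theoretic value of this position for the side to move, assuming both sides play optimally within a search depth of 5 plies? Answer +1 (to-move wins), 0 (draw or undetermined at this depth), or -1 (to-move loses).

[OX./..X/O..] X move#1: (0,2):+1/OXX/..X/O..*, (1,0):+1/OX./X.X/O.., (1,1):+1/OX./.XX/O.., (2,1):+1/OX./..X/OX., (2,2):+1/OX./..X/O.X
[OXX/..X/O..] O move#2: (1,0):-1/OXX/O.X/O..*, (1,1):-1/OXX/.OX/O.., (2,1):-1/OXX/..X/OO., (2,2):-1/OXX/..X/O.O
[OXX/O.X/O..] X move#3: (1,1):+1/OXX/OXX/O..*, (2,1):+1/OXX/O.X/OX., (2,2):+1/OXX/O.X/O.X
[OXX/OXX/O..] O move#4: (2,1):-1/OXX/OXX/OO.*, (2,2):-1/OXX/OXX/O.O
[OXX/OXX/OO.] X move#5: (2,2):+1/OXX/OXX/OOX*
[OXX/OXX/OOX] end (terminal -1, O#6); searched OX./..X/O.. to 5

value(OX./..X/O.., X) = +1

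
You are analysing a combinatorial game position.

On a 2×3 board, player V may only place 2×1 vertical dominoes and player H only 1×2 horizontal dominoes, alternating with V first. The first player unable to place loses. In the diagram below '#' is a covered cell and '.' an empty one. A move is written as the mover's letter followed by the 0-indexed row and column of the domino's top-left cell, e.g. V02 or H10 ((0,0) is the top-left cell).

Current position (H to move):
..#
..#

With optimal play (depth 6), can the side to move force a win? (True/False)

H winning at [..#/..#]: True

[..#/..#] H move#1: H00:+1/###/..#*, H10:+1/..#/###
[###/..#] end (terminal -1, V#2); searched ..#/..# to 6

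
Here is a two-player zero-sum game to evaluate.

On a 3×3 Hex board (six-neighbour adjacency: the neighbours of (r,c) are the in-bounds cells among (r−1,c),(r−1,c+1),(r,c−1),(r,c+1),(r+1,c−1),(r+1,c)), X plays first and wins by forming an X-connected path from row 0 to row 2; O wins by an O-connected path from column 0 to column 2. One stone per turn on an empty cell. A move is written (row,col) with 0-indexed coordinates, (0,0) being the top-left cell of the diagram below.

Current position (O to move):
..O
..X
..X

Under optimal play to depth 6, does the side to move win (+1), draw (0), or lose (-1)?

value(..O/..X/..X, O) = +1

[..O/..X/..X] O move#1: (0,0):+1/O.O/..X/..X*, (0,1):+1/.OO/..X/..X, (1,0):+1/..O/O.X/..X, (1,1):+1/..O/.OX/..X, (2,0):+1/..O/..X/O.X, (2,1):-1/..O/..X/.OX
[O.O/..X/..X] X move#2: (0,1):-1/OXO/..X/..X*, (1,0):-1/O.O/X.X/..X, (1,1):-1/O.O/.XX/..X, (2,0):-1/O.O/..X/X.X, (2,1):-1/O.O/..X/.XX
[OXO/..X/..X] O move#3: (1,0):-1/OXO/O.X/..X, (1,1):+1/OXO/.OX/..X*, (2,0):-1/OXO/..X/O.X, (2,1):-1/OXO/..X/.OX
[OXO/.OX/..X] X move#4: (1,0):-1/OXO/XOX/..X*, (2,0):-1/OXO/.OX/X.X, (2,1):-1/OXO/.OX/.XX
[OXO/XOX/..X] O move#5: (2,0):+1/OXO/XOX/O.X*, (2,1):-1/OXO/XOX/.OX
[OXO/XOX/O.X] end (terminal -1, X#6); searched ..O/..X/..X to 6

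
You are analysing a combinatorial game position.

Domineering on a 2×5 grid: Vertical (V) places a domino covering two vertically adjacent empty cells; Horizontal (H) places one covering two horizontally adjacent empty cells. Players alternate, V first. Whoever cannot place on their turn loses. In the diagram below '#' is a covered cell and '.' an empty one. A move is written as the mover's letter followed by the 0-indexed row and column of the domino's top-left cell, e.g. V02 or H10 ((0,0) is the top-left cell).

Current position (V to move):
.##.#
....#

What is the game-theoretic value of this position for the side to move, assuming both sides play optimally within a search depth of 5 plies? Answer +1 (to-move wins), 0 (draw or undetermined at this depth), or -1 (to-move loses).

ply 1, V at .##.#/....# | V00=-1→###.#/#...#*; V03=-1→.####/...##
ply 2, H at ###.#/#...# | H11=-1→###.#/###.#; H12=+1→###.#/#.###*
ply 3: ###.#/#.### is terminal -1 (V); from .##.#/....# depth 5

value(.##.#/....#, V) = -1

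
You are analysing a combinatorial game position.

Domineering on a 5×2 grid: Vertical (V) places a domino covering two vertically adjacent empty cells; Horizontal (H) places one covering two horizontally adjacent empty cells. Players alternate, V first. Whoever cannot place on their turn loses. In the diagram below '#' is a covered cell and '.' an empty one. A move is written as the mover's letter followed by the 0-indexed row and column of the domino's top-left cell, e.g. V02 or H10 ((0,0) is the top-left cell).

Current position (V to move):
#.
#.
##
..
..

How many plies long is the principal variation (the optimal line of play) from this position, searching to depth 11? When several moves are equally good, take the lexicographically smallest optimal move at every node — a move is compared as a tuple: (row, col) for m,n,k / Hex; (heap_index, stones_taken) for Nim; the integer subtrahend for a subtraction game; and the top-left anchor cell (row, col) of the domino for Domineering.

[#./#./##/../..] V move#1: V01:-1/##/##/##/../.., V30:+1/#./#./##/#./#.*, V31:+1/#./#./##/.#/.#
[#./#./##/#./#.] end (terminal -1, H#2); searched #./#./##/../.. to 11

PV length from [#./#./##/../..]: 1 ply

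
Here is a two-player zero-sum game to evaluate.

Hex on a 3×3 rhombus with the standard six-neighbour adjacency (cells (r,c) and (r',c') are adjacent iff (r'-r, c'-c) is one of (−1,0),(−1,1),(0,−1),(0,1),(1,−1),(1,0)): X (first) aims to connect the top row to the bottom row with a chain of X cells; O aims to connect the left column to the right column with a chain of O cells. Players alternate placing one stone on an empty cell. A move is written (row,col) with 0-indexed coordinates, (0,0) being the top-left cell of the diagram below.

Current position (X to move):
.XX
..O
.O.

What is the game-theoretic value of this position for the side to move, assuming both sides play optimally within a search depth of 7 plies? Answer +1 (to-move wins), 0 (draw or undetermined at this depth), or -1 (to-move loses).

value(.XX/..O/.O., X) = +1

[.XX/..O/.O.] X move#1: (0,0):-1/XXX/..O/.O., (1,0):-1/.XX/X.O/.O., (1,1):-1/.XX/.XO/.O., (2,0):+1/.XX/..O/XO.*, (2,2):-1/.XX/..O/.OX
[.XX/..O/XO.] O move#2: (0,0):-1/OXX/..O/XO.*, (1,0):-1/.XX/O.O/XO., (1,1):-1/.XX/.OO/XO., (2,2):-1/.XX/..O/XOO
[OXX/..O/XO.] X move#3: (1,0):+1/OXX/X.O/XO.*, (1,1):+1/OXX/.XO/XO., (2,2):+1/OXX/..O/XOX
[OXX/X.O/XO.] end (terminal -1, O#4); searched .XX/..O/.O. to 7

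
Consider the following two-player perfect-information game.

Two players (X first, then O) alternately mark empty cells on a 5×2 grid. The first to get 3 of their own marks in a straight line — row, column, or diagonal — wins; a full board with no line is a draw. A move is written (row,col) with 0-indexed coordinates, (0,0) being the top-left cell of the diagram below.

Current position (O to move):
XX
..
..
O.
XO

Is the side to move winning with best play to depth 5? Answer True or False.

O winning at [XX/../../O./XO]: False

[XX/../../O./XO] O move#1: (1,0):+0/XX/O./../O./XO*, (1,1):+0/XX/.O/../O./XO, (2,0):+0/XX/../O./O./XO, (2,1):+0/XX/../.O/O./XO, (3,1):+0/XX/../../OO/XO
[XX/O./../O./XO] X move#2: (1,1):-1/XX/OX/../O./XO, (2,0):+0/XX/O./X./O./XO*, (2,1):-1/XX/O./.X/O./XO, (3,1):-1/XX/O./../OX/XO
[XX/O./X./O./XO] O move#3: (1,1):+0/XX/OO/X./O./XO*, (2,1):+0/XX/O./XO/O./XO, (3,1):+0/XX/O./X./OO/XO
[XX/OO/X./O./XO] X move#4: (2,1):+0/XX/OO/XX/O./XO*, (3,1):+0/XX/OO/X./OX/XO
[XX/OO/XX/O./XO] O move#5: (3,1):+0/XX/OO/XX/OO/XO*
[XX/OO/XX/OO/XO] end (terminal +0, X#6); searched XX/../../O./XO to 5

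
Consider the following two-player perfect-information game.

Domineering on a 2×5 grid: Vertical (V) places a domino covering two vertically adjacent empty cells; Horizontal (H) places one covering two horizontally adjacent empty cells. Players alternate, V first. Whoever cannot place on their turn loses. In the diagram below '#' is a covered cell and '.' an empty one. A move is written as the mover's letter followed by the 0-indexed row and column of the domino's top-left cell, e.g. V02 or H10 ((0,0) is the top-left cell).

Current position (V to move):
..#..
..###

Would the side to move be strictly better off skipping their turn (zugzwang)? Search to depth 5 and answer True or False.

ply 1, V at ..#../..### | V00=+1→#.#../#.###*; V01=+1→.##../.####
ply 2, H at #.#../#.### | H03=-1→#.###/#.###*
ply 3, V at #.###/#.### | V01=+1→#####/#####*
ply 4: #####/##### is terminal -1 (H); from ..#../..### depth 5
suppose V passes — search the same position with H to move:
pass> ply 1, H at ..#../..### | H00=+1→###../..###*; H03=-1→..###/..###; H10=+1→..#../#####
pass> ply 2: ###../..### is terminal -1 (V); from ..#../..### depth 5
for V: play +1, pass -1

zugzwang(..#../..###, V) = False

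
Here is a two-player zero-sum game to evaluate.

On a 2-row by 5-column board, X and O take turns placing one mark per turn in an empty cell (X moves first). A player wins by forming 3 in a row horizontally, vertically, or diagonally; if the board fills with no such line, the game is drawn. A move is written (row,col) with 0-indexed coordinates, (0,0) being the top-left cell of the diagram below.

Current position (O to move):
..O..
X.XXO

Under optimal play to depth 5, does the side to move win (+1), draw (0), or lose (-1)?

p1 O@[..O../X.XXO]: (0,0)[O.O../X.XXO]-1 (0,1)[.OO../X.XXO]-1 (0,3)[..OO./X.XXO]-1 (0,4)[..O.O/X.XXO]-1 (1,1)[..O../XOXXO]+0*
p2 X@[..O../XOXXO]: (0,0)[X.O../XOXXO]-1 (0,1)[.XO../XOXXO]+0* (0,3)[..OX./XOXXO]+0 (0,4)[..O.X/XOXXO]-1
p3 O@[.XO../XOXXO]: (0,0)[OXO../XOXXO]+0* (0,3)[.XOO./XOXXO]+0 (0,4)[.XO.O/XOXXO]+0
p4 X@[OXO../XOXXO]: (0,3)[OXOX./XOXXO]+0* (0,4)[OXO.X/XOXXO]+0
p5 O@[OXOX./XOXXO]: (0,4)[OXOXO/XOXXO]+0*
p6 X@[OXOXO/XOXXO] terminal +0; root [..O../X.XXO] d5

value(..O../X.XXO, O) = 0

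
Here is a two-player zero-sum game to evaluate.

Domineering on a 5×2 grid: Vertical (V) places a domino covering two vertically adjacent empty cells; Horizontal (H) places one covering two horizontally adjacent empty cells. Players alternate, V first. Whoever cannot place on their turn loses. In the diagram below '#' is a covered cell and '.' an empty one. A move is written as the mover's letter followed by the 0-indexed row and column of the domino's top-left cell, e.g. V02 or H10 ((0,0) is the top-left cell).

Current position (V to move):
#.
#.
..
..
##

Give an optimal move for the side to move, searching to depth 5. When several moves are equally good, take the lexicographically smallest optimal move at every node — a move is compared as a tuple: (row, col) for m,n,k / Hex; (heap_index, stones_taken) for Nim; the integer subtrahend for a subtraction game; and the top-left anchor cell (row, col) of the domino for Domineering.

V's best at [#./#./../../##]: V20

p1 V@[#./#./../../##]: V01[##/##/../../##]-1 V11[#./##/.#/../##]-1 V20[#./#./#./#./##]+1* V21[#./#./.#/.#/##]+1
p2 H@[#./#./#./#./##] terminal -1; root [#./#./../../##] d5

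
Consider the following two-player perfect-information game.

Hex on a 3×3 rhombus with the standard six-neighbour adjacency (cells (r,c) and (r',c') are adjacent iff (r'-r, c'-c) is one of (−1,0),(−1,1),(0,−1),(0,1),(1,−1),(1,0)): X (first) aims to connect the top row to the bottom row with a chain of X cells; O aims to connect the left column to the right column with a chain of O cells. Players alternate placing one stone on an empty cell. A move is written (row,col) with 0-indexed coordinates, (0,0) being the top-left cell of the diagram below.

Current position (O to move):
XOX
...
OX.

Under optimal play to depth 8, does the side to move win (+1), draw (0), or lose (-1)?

p1 O@[XOX/.../OX.]: (1,0)[XOX/O../OX.]-1* (1,1)[XOX/.O./OX.]-1 (1,2)[XOX/..O/OX.]-1 (2,2)[XOX/.../OXO]-1
p2 X@[XOX/O../OX.]: (1,1)[XOX/OX./OX.]+1* (1,2)[XOX/O.X/OX.]+1 (2,2)[XOX/O../OXX]+1
p3 O@[XOX/OX./OX.] terminal -1; root [XOX/.../OX.] d8

value(XOX/.../OX., O) = -1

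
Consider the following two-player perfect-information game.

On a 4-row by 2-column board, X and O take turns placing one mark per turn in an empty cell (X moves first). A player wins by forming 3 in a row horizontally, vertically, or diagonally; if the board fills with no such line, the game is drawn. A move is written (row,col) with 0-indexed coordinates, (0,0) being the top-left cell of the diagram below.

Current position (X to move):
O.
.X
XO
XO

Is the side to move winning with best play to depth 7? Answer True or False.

[O./.X/XO/XO] X move#1: (0,1):+0/OX/.X/XO/XO, (1,0):+1/O./XX/XO/XO*
[O./XX/XO/XO] end (terminal -1, O#2); searched O./.X/XO/XO to 7

X winning at [O./.X/XO/XO]: True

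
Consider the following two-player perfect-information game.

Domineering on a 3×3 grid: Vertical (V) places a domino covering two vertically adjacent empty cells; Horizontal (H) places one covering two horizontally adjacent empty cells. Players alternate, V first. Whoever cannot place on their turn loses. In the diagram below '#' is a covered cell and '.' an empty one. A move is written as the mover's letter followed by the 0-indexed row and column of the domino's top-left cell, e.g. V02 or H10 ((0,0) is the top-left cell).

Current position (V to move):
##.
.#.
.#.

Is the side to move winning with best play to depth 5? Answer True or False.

[##./.#./.#.] V move#1: V02:+1/###/.##/.#.*, V10:+1/##./##./##., V12:+1/##./.##/.##
[###/.##/.#.] end (terminal -1, H#2); searched ##./.#./.#. to 5

V winning at [##./.#./.#.]: True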